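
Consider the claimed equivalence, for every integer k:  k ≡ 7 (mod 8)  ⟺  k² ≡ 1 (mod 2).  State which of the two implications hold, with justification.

Only the forward implication holds.

Converse. This fails: take k = 1. Then 1² = 1 ≡ 1 (mod 2), yet 1 ≡ 1 (mod 8), not 7.

Forward direction. Suppose k ≡ 7 (mod 8). Then k² ≡ 7² = 49 (mod 8), and since 2 ∣ 8, also k² ≡ 1 (mod 2).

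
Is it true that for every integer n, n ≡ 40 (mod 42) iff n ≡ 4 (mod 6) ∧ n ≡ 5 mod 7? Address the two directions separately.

Converse. If n ≡ 4 (mod 6) and n ≡ 5 (mod 7), then by the Chinese remainder theorem n ≡ 40 (mod 42). This is exactly n ≡ 40 (mod 42).

Forward direction. Suppose n ≡ 40 (mod 42); write n = 42j + 40. Since 6 ∣ 42, reducing mod 6 gives n ≡ 40 ≡ 4 (mod 6); since 7 ∣ 42, reducing mod 7 gives n ≡ 40 ≡ 5 (mod 7).

The biconditional holds.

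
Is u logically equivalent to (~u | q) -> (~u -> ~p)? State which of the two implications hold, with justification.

(⟸) This fails. Under u = F, p = F, q = F, the left side is false but the right side is true.

(⟹) Assume the antecedent. If u is true, (~u | q) -> (~u -> ~p) reduces to true regardless of the other variables. If u is false, the antecedent cannot hold. Either way (~u | q) -> (~u -> ~p) holds.

(⇒) holds; (⇐) fails.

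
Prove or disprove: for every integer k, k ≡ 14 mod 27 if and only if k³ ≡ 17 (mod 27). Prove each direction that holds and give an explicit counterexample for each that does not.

The forward direction holds; the converse fails.

Converse. This fails: take k = 5. Then 5³ = 125 ≡ 17 (mod 27), yet 5 ≡ 5 (mod 27), not 14.

Forward direction. Suppose k ≡ 14 mod 27. Write k = 27j + 14. Then (27j + 14)³ = 19683j³ + 30618j² + 15876j + 2744 = 27(729j³ + 1134j² + 588j + 101) + 17, so k³ ≡ 17 (mod 27).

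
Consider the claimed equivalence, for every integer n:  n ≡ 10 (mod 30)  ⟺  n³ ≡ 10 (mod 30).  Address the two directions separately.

Forward direction. Suppose n ≡ 10 (mod 30). Write n = 30j + 10. Then (30j + 10)³ = 27000j³ + 27000j² + 9000j + 1000 = 30(900j³ + 900j² + 300j + 33) + 10, so n³ ≡ 10 (mod 30).

Converse. Suppose n³ ≡ 10 (mod 30). The only residue r in {0, …, 29} with r³ ≡ 10 (mod 30) is r = 10, so n ≡ 10 (mod 30).

Both directions hold; the statement is true.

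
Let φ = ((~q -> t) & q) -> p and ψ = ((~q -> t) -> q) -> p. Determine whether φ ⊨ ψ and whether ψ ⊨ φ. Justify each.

Not equivalent: only (⇐) holds.

(→) This fails. Under p = F, q = F, t = F, the left side is true but the right side is false.

(←) Assume the antecedent. If p is true, ((~q -> t) & q) -> p reduces to true regardless of the other variables. If p is false, the antecedent forces (p = F, q = F, t = T), and ((~q -> t) & q) -> p holds there. Either way ((~q -> t) & q) -> p holds.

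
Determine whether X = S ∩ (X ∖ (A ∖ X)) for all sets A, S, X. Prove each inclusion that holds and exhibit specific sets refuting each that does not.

(⊆) This inclusion fails. Take A = ∅, S = ∅, X = {1}; then 1 ∈ X but 1 ∉ S ∩ (X ∖ (A ∖ X)).

(⊇) Let x ∈ S ∩ (X ∖ (A ∖ X)). Then either x ∈ S ∩ X and x ∉ A; or x ∈ A ∩ S ∩ X. In each case x ∈ X, so S ∩ (X ∖ (A ∖ X)) ⊆ X.

(⊆) fails; (⊇) holds.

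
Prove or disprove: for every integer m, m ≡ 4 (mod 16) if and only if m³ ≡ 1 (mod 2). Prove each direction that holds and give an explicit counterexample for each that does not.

(⟹) This fails: take m = 4. Then 4 ≡ 4 (mod 16), but 4³ = 64 ≡ 0 (mod 2), not 1.

(⟸) This fails: take m = 1. Then 1³ = 1 ≡ 1 (mod 2), yet 1 ≡ 1 (mod 16), not 4.

(⇒) fails and (⇐) fails.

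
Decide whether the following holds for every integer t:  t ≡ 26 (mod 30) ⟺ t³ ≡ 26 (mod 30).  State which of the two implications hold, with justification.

Both directions hold.

[⇒] Suppose t ≡ 26 (mod 30). Write t = 30j + 26. Then (30j + 26)³ = 27000j³ + 70200j² + 60840j + 17576 = 30(900j³ + 2340j² + 2028j + 585) + 26, so t³ ≡ 26 (mod 30).

[⇐] Conversely, suppose t³ ≡ 26 (mod 30). The only residue r in {0, …, 29} with r³ ≡ 26 (mod 30) is r = 26, so t ≡ 26 (mod 30).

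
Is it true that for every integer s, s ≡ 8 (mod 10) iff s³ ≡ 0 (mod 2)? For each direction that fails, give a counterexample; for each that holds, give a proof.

Forward direction. Suppose s ≡ 8 (mod 10). Then s³ ≡ 8³ = 512 (mod 10), and since 2 ∣ 10, also s³ ≡ 0 (mod 2).

Converse. This fails: take s = 0. Then 0³ = 0 ≡ 0 (mod 2), yet 0 ≡ 0 (mod 10), not 8.

Only the forward implication holds.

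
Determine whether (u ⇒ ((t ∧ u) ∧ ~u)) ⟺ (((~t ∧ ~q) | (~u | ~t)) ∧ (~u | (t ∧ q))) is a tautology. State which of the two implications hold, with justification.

Both directions hold.

[⇐] Assume the antecedent. If u is true, the antecedent cannot hold. If u is false, u ⇒ ((t ∧ u) ∧ ~u) reduces to true regardless of the other variables. Either way u ⇒ ((t ∧ u) ∧ ~u) holds.

[⇒] Assume the antecedent. If u is true, the antecedent cannot hold. If u is false, the consequent reduces to true regardless of the other variables. Either way the consequent holds.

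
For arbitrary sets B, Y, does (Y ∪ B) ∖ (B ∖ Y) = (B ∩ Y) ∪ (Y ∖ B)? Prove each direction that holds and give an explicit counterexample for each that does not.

Both inclusions hold.

Forward inclusion. Let x ∈ (Y ∪ B) ∖ (B ∖ Y). Then either x ∈ Y and x ∉ B; or x ∈ B ∩ Y. In each case x ∈ (B ∩ Y) ∪ (Y ∖ B), so (Y ∪ B) ∖ (B ∖ Y) ⊆ (B ∩ Y) ∪ (Y ∖ B).

Reverse inclusion. Let x ∈ (B ∩ Y) ∪ (Y ∖ B). Then either x ∈ Y and x ∉ B; or x ∈ B ∩ Y. In each case x ∈ (Y ∪ B) ∖ (B ∖ Y), so (B ∩ Y) ∪ (Y ∖ B) ⊆ (Y ∪ B) ∖ (B ∖ Y).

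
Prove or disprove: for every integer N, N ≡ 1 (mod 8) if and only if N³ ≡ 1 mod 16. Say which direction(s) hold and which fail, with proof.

Only the converse holds.

(⟹) This fails: take N = 9. Then 9 ≡ 1 (mod 8), but 9³ = 729 ≡ 9 (mod 16), not 1.

(⟸) Conversely, the residues r modulo 16 with r³ ≡ 1 (mod 16) are exactly {1}, and each is ≡ 1 (mod 8).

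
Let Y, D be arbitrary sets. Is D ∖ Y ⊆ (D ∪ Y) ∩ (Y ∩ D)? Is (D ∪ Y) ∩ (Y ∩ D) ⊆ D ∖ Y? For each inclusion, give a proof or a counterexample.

(⊆) fails and (⊇) fails.

(⊆) This inclusion fails. Take Y = ∅, D = {1}; then 1 ∈ D ∖ Y but 1 ∉ (D ∪ Y) ∩ (Y ∩ D).

(⊇) This inclusion fails. Take Y = {1}, D = {1}; then 1 ∈ (D ∪ Y) ∩ (Y ∩ D) but 1 ∉ D ∖ Y.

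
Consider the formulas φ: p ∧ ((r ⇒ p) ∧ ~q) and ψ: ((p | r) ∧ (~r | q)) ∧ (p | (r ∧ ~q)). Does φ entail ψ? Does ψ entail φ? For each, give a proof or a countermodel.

(⇒) fails and (⇐) fails.

(⇒) This fails. Under r = T, q = F, p = T, the left side is true but the right side is false.

(⇐) This fails. Under r = F, q = T, p = T, the left side is false but the right side is true.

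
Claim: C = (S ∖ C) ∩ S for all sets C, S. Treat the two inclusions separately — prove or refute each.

(⟹) This inclusion fails. Take C = {1}, S = ∅; then 1 ∈ C but 1 ∉ (S ∖ C) ∩ S.

(⟸) This inclusion fails. Take C = ∅, S = {1}; then 1 ∈ (S ∖ C) ∩ S but 1 ∉ C.

Neither inclusion holds.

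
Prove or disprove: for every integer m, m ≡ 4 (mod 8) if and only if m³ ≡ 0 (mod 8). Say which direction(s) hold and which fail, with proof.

(⇒) Suppose m ≡ 4 (mod 8). Write m = 8j + 4. Then (8j + 4)³ = 512j³ + 768j² + 384j + 64 = 8(64j³ + 96j² + 48j + 8) + 0, so m³ ≡ 0 (mod 8).

(⇐) This fails: take m = 0. Then 0³ = 0 ≡ 0 (mod 8), yet 0 ≡ 0 (mod 8), not 4.

Only the forward direction holds.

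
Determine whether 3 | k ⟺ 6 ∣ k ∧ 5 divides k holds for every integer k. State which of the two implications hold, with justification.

The forward direction fails; the converse holds.

Converse. Suppose 6 ∣ k and 5 ∣ k. Any common multiple of 6 and 5 is a multiple of their lcm; here gcd(6, 5) = 1, so lcm(6, 5) = 6·5 = 30, so 30 ∣ k. Since 3 ∣ 30, it follows that 3 ∣ k.

Forward direction. This fails: take k = 3. Certainly 3 ∣ 3, but 6 ∤ 3.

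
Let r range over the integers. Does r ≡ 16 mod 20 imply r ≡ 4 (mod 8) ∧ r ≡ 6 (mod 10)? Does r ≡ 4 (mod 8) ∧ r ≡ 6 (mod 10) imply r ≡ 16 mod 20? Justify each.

(⇒) fails; (⇐) holds.

(⇒) This fails: r = 16 gives 16 ≡ 16 (mod 20) but 16 ≡ 0 (mod 8), so the conjunction on the right does not hold.

(⇐) Conversely, if r ≡ 4 (mod 8) and r ≡ 6 (mod 10), then by the Chinese remainder theorem r ≡ 36 (mod 40). Since 36 ≡ 16 (mod 20) and 20 ∣ 40, we get r ≡ 16 (mod 20).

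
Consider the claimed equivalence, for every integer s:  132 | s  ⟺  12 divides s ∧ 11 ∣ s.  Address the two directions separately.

(⟹) If 132 ∣ s, write s = 132q. Since 132 = 11·12, s = 12·(11q), so 12 ∣ s; and since 132 = 12·11, s = 11·(12q), so 11 ∣ s.

(⟸) Suppose 12 ∣ s and 11 ∣ s. Any common multiple of 12 and 11 is a multiple of their lcm; here gcd(12, 11) = 1, so lcm(12, 11) = 12·11 = 132, so 132 ∣ s.

Both directions hold; the statement is true.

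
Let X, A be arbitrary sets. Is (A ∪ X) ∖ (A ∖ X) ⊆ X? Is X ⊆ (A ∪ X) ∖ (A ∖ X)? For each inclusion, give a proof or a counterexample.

(⟹) Let x ∈ (A ∪ X) ∖ (A ∖ X). Then either x ∈ X and x ∉ A; or x ∈ X ∩ A. In each case x ∈ X, so (A ∪ X) ∖ (A ∖ X) ⊆ X.

(⟸) Let x ∈ X. Then either x ∈ X and x ∉ A; or x ∈ X ∩ A. In each case x ∈ (A ∪ X) ∖ (A ∖ X), so X ⊆ (A ∪ X) ∖ (A ∖ X).

The two sets are equal.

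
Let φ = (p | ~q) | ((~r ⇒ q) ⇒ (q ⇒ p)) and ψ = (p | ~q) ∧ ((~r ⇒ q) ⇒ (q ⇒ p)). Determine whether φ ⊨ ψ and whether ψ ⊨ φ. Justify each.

(⇐) Assume the antecedent. If p is true, the consequent reduces to true regardless of the other variables. If p is false, the antecedent forces (p = F, r = F, q = F) or (p = F, r = T, q = F), and the consequent holds there. Either way the consequent holds.

(⇒) Assume the antecedent. If p is true, the consequent reduces to true regardless of the other variables. If p is false, the antecedent forces (p = F, r = F, q = F) or (p = F, r = T, q = F), and the consequent holds there. Either way the consequent holds.

Both directions hold; the statement is true.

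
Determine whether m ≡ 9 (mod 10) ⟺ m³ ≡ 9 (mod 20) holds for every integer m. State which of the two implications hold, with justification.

(→) This fails: take m = 19. Then 19 ≡ 9 (mod 10), but 19³ = 6859 ≡ 19 (mod 20), not 9.

(←) Conversely, the residues r modulo 20 with r³ ≡ 9 (mod 20) are exactly {9}, and each is ≡ 9 (mod 10).

Only the reverse direction holds.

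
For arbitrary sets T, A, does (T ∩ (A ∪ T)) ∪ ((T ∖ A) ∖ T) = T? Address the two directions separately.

The two sets are equal.

Forward inclusion. Let x ∈ (T ∩ (A ∪ T)) ∪ ((T ∖ A) ∖ T). Then either x ∈ T and x ∉ A; or x ∈ T ∩ A. In each case x ∈ T, so (T ∩ (A ∪ T)) ∪ ((T ∖ A) ∖ T) ⊆ T.

Reverse inclusion. Let x ∈ T. Then either x ∈ T and x ∉ A; or x ∈ T ∩ A. In each case x ∈ (T ∩ (A ∪ T)) ∪ ((T ∖ A) ∖ T), so T ⊆ (T ∩ (A ∪ T)) ∪ ((T ∖ A) ∖ T).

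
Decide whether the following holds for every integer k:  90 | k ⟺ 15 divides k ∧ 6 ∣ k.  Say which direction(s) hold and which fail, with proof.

[⇒] If 90 ∣ k, write k = 90q. Since 90 = 6·15, k = 15·(6q), so 15 ∣ k; and since 90 = 15·6, k = 6·(15q), so 6 ∣ k.

[⇐] This fails: take k = 30. Both 15 ∣ 30 and 6 ∣ 30, yet 30 is not a multiple of 90 (since 30 = 0·90 + 30), so 90 ∤ 30.

(⇒) holds; (⇐) fails.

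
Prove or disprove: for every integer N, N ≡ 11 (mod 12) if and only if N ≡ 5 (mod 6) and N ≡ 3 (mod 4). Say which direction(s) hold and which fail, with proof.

Equivalent; both directions hold.

(⟹) Suppose N ≡ 11 (mod 12); write N = 12j + 11. Since 6 ∣ 12, reducing mod 6 gives N ≡ 11 ≡ 5 (mod 6); since 4 ∣ 12, reducing mod 4 gives N ≡ 11 ≡ 3 (mod 4).

(⟸) Conversely, if N ≡ 5 (mod 6) and N ≡ 3 (mod 4), then by the Chinese remainder theorem N ≡ 11 (mod 12). This is exactly N ≡ 11 (mod 12).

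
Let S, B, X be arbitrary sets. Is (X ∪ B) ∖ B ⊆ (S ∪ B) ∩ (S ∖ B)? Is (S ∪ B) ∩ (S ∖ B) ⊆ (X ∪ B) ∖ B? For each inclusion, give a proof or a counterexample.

(⊆) fails and (⊇) fails.

(⟹) This inclusion fails. Take S = ∅, B = ∅, X = {1}; then 1 ∈ (X ∪ B) ∖ B but 1 ∉ (S ∪ B) ∩ (S ∖ B).

(⟸) This inclusion fails. Take S = {1}, B = ∅, X = ∅; then 1 ∈ (S ∪ B) ∩ (S ∖ B) but 1 ∉ (X ∪ B) ∖ B.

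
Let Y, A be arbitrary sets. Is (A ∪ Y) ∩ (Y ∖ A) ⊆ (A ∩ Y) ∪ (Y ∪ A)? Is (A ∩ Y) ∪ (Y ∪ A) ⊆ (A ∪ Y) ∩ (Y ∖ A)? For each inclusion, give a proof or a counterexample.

Only the forward inclusion holds.

(⟹) Let x ∈ (A ∪ Y) ∩ (Y ∖ A). Then x ∈ Y and x ∉ A, from which x ∈ (A ∩ Y) ∪ (Y ∪ A).

(⟸) This inclusion fails. Take Y = ∅, A = {1}; then 1 ∈ (A ∩ Y) ∪ (Y ∪ A) but 1 ∉ (A ∪ Y) ∩ (Y ∖ A).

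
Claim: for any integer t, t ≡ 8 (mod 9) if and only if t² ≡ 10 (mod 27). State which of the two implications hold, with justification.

Neither direction holds.

(→) This fails: take t = 17. Then 17 ≡ 8 (mod 9), but 17² = 289 ≡ 19 (mod 27), not 10.

(←) This fails: take t = 19. Then 19² = 361 ≡ 10 (mod 27), yet 19 ≡ 1 (mod 9), not 8.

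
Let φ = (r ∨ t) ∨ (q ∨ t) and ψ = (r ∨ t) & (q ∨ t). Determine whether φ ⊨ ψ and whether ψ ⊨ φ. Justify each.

Only the converse holds.

[⇒] This fails. Under t = F, r = T, q = F, the left side is true but the right side is false.

[⇐] Assume the antecedent. If t is true, (r ∨ t) ∨ (q ∨ t) reduces to true regardless of the other variables. If t is false, the antecedent forces (t = F, r = T, q = T), and (r ∨ t) ∨ (q ∨ t) holds there. Either way (r ∨ t) ∨ (q ∨ t) holds.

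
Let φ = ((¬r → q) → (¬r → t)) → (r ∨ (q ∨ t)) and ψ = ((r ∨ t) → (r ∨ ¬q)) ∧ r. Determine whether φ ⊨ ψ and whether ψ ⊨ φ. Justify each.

(⇒) This fails. Under t = T, r = F, q = F, the left side is true but the right side is false.

(⇐) Assume the antecedent. If t is true, the consequent reduces to true regardless of the other variables. If t is false, the antecedent forces (t = F, r = T, q = F) or (t = F, r = T, q = T), and the consequent holds there. Either way the consequent holds.

The forward direction fails; the converse holds.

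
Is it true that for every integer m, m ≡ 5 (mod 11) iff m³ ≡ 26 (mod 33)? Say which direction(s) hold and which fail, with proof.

Not equivalent: only (⇐) holds.

(←) The residues r modulo 33 with r³ ≡ 26 (mod 33) are exactly {5}, and each is ≡ 5 (mod 11).

(→) This fails: take m = 16. Then 16 ≡ 5 (mod 11), but 16³ = 4096 ≡ 4 (mod 33), not 26.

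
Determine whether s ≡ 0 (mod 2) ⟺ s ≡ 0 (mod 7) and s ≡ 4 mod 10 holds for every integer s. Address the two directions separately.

(⇒) fails; (⇐) holds.

[⇒] This fails: s = 0 gives 0 ≡ 0 (mod 2) but 0 ≡ 0 (mod 10), so the conjunction on the right does not hold.

[⇐] Conversely, if s ≡ 0 (mod 7) and s ≡ 4 (mod 10), then by the Chinese remainder theorem s ≡ 14 (mod 70). Since 14 ≡ 0 (mod 2) and 2 ∣ 70, we get s ≡ 0 (mod 2).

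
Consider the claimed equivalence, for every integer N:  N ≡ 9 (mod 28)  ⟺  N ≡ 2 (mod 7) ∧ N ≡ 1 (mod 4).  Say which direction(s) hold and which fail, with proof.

(⇐) If N ≡ 2 (mod 7) and N ≡ 1 (mod 4), then by the Chinese remainder theorem N ≡ 9 (mod 28). This is exactly N ≡ 9 (mod 28).

(⇒) Suppose N ≡ 9 (mod 28); write N = 28j + 9. Since 7 ∣ 28, reducing mod 7 gives N ≡ 9 ≡ 2 (mod 7); since 4 ∣ 28, reducing mod 4 gives N ≡ 9 ≡ 1 (mod 4).

Both implications hold.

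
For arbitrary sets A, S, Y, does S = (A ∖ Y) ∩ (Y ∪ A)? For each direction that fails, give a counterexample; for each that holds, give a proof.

(⊆) fails and (⊇) fails.

(⟹) This inclusion fails. Take A = ∅, S = {1}, Y = ∅; then 1 ∈ S but 1 ∉ (A ∖ Y) ∩ (Y ∪ A).

(⟸) This inclusion fails. Take A = {1}, S = ∅, Y = ∅; then 1 ∈ (A ∖ Y) ∩ (Y ∪ A) but 1 ∉ S.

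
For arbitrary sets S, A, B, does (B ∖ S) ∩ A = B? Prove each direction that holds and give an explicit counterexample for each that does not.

The sets are not equal: only the forward inclusion holds.

(⟸) This inclusion fails. Take S = ∅, A = ∅, B = {1}; then 1 ∈ B but 1 ∉ (B ∖ S) ∩ A.

(⟹) Let x ∈ (B ∖ S) ∩ A. Then x ∈ A ∩ B and x ∉ S, from which x ∈ B.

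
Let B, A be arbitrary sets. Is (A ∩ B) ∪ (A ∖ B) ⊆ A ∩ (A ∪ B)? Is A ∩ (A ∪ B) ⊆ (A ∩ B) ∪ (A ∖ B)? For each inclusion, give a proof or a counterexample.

Both inclusions hold.

Forward inclusion. Let x ∈ (A ∩ B) ∪ (A ∖ B). Then either x ∈ A and x ∉ B; or x ∈ B ∩ A. In each case x ∈ A ∩ (A ∪ B), so (A ∩ B) ∪ (A ∖ B) ⊆ A ∩ (A ∪ B).

Reverse inclusion. Let x ∈ A ∩ (A ∪ B). Then either x ∈ A and x ∉ B; or x ∈ B ∩ A. In each case x ∈ (A ∩ B) ∪ (A ∖ B), so A ∩ (A ∪ B) ⊆ (A ∩ B) ∪ (A ∖ B).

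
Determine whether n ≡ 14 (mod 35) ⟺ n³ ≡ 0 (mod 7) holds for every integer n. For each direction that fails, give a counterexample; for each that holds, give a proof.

The forward direction holds; the converse fails.

(⇒) Suppose n ≡ 14 (mod 35). Then n³ ≡ 14³ = 2744 (mod 35), and since 7 ∣ 35, also n³ ≡ 0 (mod 7).

(⇐) This fails: take n = 0. Then 0³ = 0 ≡ 0 (mod 7), yet 0 ≡ 0 (mod 35), not 14.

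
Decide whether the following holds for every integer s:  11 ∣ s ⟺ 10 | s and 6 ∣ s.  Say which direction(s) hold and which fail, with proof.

[⇒] This fails: take s = 11. Certainly 11 ∣ 11, but 10 ∤ 11.

[⇐] This fails: take s = 30. Both 10 ∣ 30 and 6 ∣ 30, yet 30 is not a multiple of 11 (since 30 = 2·11 + 8), so 11 ∤ 30.

Neither direction holds.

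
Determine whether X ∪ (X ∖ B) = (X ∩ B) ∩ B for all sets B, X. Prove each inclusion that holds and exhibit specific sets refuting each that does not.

Forward inclusion. This inclusion fails. Take B = ∅, X = {1}; then 1 ∈ X ∪ (X ∖ B) but 1 ∉ (X ∩ B) ∩ B.

Reverse inclusion. Let x ∈ (X ∩ B) ∩ B. Then x ∈ B ∩ X, from which x ∈ X ∪ (X ∖ B).

(⊆) fails; (⊇) holds.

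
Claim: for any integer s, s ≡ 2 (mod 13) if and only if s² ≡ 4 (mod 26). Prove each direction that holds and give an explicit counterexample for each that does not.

(⇒) fails and (⇐) fails.

Forward direction. This fails: take s = 15. Then 15 ≡ 2 (mod 13), but 15² = 225 ≡ 17 (mod 26), not 4.

Converse. This fails: take s = 24. Then 24² = 576 ≡ 4 (mod 26), yet 24 ≡ 11 (mod 13), not 2.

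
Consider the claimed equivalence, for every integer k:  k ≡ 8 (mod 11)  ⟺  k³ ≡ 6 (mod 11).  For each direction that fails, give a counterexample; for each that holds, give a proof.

The biconditional holds.

(⟹) Suppose k ≡ 8 (mod 11). Write k = 11j + 8. Then (11j + 8)³ = 1331j³ + 2904j² + 2112j + 512 = 11(121j³ + 264j² + 192j + 46) + 6, so k³ ≡ 6 (mod 11).

(⟸) Conversely, suppose k³ ≡ 6 (mod 11). The only residue r in {0, …, 10} with r³ ≡ 6 (mod 11) is r = 8, so k ≡ 8 (mod 11).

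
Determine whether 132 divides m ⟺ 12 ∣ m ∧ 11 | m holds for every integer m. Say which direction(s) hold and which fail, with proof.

Both directions hold; the statement is true.

(⇒) If 132 ∣ m, write m = 132q. Since 132 = 11·12, m = 12·(11q), so 12 ∣ m; and since 132 = 12·11, m = 11·(12q), so 11 ∣ m.

(⇐) Suppose 12 ∣ m and 11 ∣ m. Any common multiple of 12 and 11 is a multiple of their lcm; here gcd(12, 11) = 1, so lcm(12, 11) = 12·11 = 132, so 132 ∣ m.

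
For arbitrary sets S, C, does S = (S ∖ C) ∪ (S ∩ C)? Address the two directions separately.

(⊆) Let x ∈ S. Then either x ∈ S and x ∉ C; or x ∈ S ∩ C. In each case x ∈ (S ∖ C) ∪ (S ∩ C), so S ⊆ (S ∖ C) ∪ (S ∩ C).

(⊇) Let x ∈ (S ∖ C) ∪ (S ∩ C). Then either x ∈ S and x ∉ C; or x ∈ S ∩ C. In each case x ∈ S, so (S ∖ C) ∪ (S ∩ C) ⊆ S.

The two sets are equal.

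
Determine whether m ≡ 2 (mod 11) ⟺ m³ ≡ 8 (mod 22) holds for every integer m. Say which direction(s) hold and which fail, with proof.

Only the converse holds.

(⟹) This fails: take m = 13. Then 13 ≡ 2 (mod 11), but 13³ = 2197 ≡ 19 (mod 22), not 8.

(⟸) Conversely, the residues r modulo 22 with r³ ≡ 8 (mod 22) are exactly {2}, and each is ≡ 2 (mod 11).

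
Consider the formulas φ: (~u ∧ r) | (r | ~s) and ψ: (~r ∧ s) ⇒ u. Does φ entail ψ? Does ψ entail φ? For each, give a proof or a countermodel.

Only the forward implication holds.

(←) This fails. Under s = T, r = F, u = T, the left side is false but the right side is true.

(→) Assume the antecedent. If s is true, the antecedent forces (s = T, r = T, u = F) or (s = T, r = T, u = T), and (~r ∧ s) ⇒ u holds there. If s is false, (~r ∧ s) ⇒ u reduces to true regardless of the other variables. Either way (~r ∧ s) ⇒ u holds.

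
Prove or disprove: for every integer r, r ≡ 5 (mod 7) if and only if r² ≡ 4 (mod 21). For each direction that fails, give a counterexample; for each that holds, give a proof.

(⇒) This fails: take r = 12. Then 12 ≡ 5 (mod 7), but 12² = 144 ≡ 18 (mod 21), not 4.

(⇐) This fails: take r = 2. Then 2² = 4 ≡ 4 (mod 21), yet 2 ≡ 2 (mod 7), not 5.

Neither direction holds.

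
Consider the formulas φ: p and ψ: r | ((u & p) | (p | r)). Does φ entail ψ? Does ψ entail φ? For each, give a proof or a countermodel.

[⇒] Assume the antecedent. If u is true, the antecedent forces (u = T, r = F, p = T) or (u = T, r = T, p = T), and r | ((u & p) | (p | r)) holds there. If u is false, the antecedent forces (u = F, r = F, p = T) or (u = F, r = T, p = T), and r | ((u & p) | (p | r)) holds there. Either way r | ((u & p) | (p | r)) holds.

[⇐] This fails. Under u = F, r = T, p = F, the left side is false but the right side is true.

(⇒) holds; (⇐) fails.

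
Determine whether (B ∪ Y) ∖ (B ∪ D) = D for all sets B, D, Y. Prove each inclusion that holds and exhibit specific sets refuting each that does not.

Forward inclusion. This inclusion fails. Take B = ∅, D = ∅, Y = {1}; then 1 ∈ (B ∪ Y) ∖ (B ∪ D) but 1 ∉ D.

Reverse inclusion. This inclusion fails. Take B = ∅, D = {1}, Y = ∅; then 1 ∈ D but 1 ∉ (B ∪ Y) ∖ (B ∪ D).

Neither inclusion holds.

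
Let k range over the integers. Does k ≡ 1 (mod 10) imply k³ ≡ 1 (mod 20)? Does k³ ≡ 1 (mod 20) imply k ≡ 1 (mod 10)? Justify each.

(⇒) This fails: take k = 11. Then 11 ≡ 1 (mod 10), but 11³ = 1331 ≡ 11 (mod 20), not 1.

(⇐) Conversely, the residues r modulo 20 with r³ ≡ 1 (mod 20) are exactly {1}, and each is ≡ 1 (mod 10).

Not equivalent: only (⇐) holds.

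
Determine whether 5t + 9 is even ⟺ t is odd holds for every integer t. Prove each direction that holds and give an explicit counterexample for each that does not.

(→) Suppose 5t + 9 is even. Since 5 is odd, 5t and t have the same parity, so 5t + 9 ≡ t + 9 (mod 2). As 9 is odd, 5t + 9 is even exactly when t is odd. Thus t is odd.

(←) Conversely, suppose t is odd; write t = 2j + 1. Then 5t + 9 = 5·(2j + 1) + 9 = 2·5j + 14, which is even.

The biconditional holds.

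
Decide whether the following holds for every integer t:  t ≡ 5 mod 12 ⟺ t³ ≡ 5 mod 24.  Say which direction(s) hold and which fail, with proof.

Only the reverse direction holds.

[⇒] This fails: take t = 17. Then 17 ≡ 5 (mod 12), but 17³ = 4913 ≡ 17 (mod 24), not 5.

[⇐] Conversely, the residues r modulo 24 with r³ ≡ 5 (mod 24) are exactly {5}, and each is ≡ 5 (mod 12).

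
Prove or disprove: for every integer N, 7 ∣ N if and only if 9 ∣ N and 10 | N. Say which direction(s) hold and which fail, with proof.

(→) This fails: take N = 7. Certainly 7 ∣ 7, but 9 ∤ 7.

(←) This fails: take N = 90. Both 9 ∣ 90 and 10 ∣ 90, yet 90 is not a multiple of 7 (since 90 = 12·7 + 6), so 7 ∤ 90.

(⇒) fails and (⇐) fails.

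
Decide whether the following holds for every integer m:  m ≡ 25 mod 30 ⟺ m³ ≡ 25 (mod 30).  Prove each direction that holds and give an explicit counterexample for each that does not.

[⇒] Suppose m ≡ 25 mod 30. Write m = 30j + 25. Then (30j + 25)³ = 27000j³ + 67500j² + 56250j + 15625 = 30(900j³ + 2250j² + 1875j + 520) + 25, so m³ ≡ 25 (mod 30).

[⇐] Conversely, suppose m³ ≡ 25 (mod 30). The only residue r in {0, …, 29} with r³ ≡ 25 (mod 30) is r = 25, so m ≡ 25 (mod 30).

The biconditional holds.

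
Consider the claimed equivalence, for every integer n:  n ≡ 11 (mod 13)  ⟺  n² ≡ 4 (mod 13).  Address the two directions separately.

[⇐] This fails: take n = 2. Then 2² = 4 ≡ 4 (mod 13), yet 2 ≡ 2 (mod 13), not 11.

[⇒] Suppose n ≡ 11 (mod 13). Write n = 13j + 11. Then (13j + 11)² = 169j² + 286j + 121 = 13(13j² + 22j + 9) + 4, so n² ≡ 4 (mod 13).

Only the forward direction holds.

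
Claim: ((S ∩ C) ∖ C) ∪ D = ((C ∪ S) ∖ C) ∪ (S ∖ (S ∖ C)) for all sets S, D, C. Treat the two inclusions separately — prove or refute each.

(⟹) This inclusion fails. Take S = ∅, D = {1}, C = ∅; then 1 ∈ ((S ∩ C) ∖ C) ∪ D but 1 ∉ ((C ∪ S) ∖ C) ∪ (S ∖ (S ∖ C)).

(⟸) This inclusion fails. Take S = {1}, D = ∅, C = ∅; then 1 ∈ ((C ∪ S) ∖ C) ∪ (S ∖ (S ∖ C)) but 1 ∉ ((S ∩ C) ∖ C) ∪ D.

Both inclusions fail.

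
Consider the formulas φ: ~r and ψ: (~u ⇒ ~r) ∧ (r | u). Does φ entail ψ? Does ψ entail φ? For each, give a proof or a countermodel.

(→) This fails. Under r = F, u = F, the left side is true but the right side is false.

(←) This fails. Under r = T, u = T, the left side is false but the right side is true.

Neither direction holds.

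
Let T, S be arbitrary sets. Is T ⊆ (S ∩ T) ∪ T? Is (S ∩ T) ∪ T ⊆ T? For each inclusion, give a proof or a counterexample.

(⟸) Let x ∈ (S ∩ T) ∪ T. Then either x ∈ T and x ∉ S; or x ∈ T ∩ S. In each case x ∈ T, so (S ∩ T) ∪ T ⊆ T.

(⟹) Let x ∈ T. Then either x ∈ T and x ∉ S; or x ∈ T ∩ S. In each case x ∈ (S ∩ T) ∪ T, so T ⊆ (S ∩ T) ∪ T.

Both inclusions hold.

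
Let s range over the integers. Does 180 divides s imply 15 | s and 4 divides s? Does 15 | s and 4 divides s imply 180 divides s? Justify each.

(⇒) holds; (⇐) fails.

(⟹) If 180 ∣ s, write s = 180q. Since 180 = 12·15, s = 15·(12q), so 15 ∣ s; and since 180 = 45·4, s = 4·(45q), so 4 ∣ s.

(⟸) This fails: take s = 60. Both 15 ∣ 60 and 4 ∣ 60, yet 60 is not a multiple of 180 (since 60 = 0·180 + 60), so 180 ∤ 60.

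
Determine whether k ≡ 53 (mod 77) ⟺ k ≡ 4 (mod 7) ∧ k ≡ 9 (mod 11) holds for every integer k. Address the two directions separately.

Both directions hold.

(←) If k ≡ 4 (mod 7) and k ≡ 9 (mod 11), then by the Chinese remainder theorem k ≡ 53 (mod 77). This is exactly k ≡ 53 (mod 77).

(→) Suppose k ≡ 53 (mod 77); write k = 77j + 53. Since 7 ∣ 77, reducing mod 7 gives k ≡ 53 ≡ 4 (mod 7); since 11 ∣ 77, reducing mod 11 gives k ≡ 53 ≡ 9 (mod 11).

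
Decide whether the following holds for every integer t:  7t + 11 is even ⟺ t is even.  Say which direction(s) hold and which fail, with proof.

(⟹) This fails: t = 1 gives 7t + 11 = 18, which is even, but 1 is odd, not even.

(⟸) This also fails: t = 2 is even, but 7t + 11 = 25 is odd, not even.

Neither implication holds.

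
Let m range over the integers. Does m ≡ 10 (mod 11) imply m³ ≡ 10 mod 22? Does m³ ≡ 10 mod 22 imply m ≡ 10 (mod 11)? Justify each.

Only the converse holds.

(⟹) This fails: take m = 21. Then 21 ≡ 10 (mod 11), but 21³ = 9261 ≡ 21 (mod 22), not 10.

(⟸) Conversely, the residues r modulo 22 with r³ ≡ 10 (mod 22) are exactly {10}, and each is ≡ 10 (mod 11).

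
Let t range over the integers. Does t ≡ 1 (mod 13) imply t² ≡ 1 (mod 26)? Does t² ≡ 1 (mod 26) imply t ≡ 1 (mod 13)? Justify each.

Both directions fail.

[⇒] This fails: take t = 14. Then 14 ≡ 1 (mod 13), but 14² = 196 ≡ 14 (mod 26), not 1.

[⇐] This fails: take t = 25. Then 25² = 625 ≡ 1 (mod 26), yet 25 ≡ 12 (mod 13), not 1.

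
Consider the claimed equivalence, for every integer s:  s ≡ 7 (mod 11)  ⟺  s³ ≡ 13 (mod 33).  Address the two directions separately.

(→) This fails: take s = 18. Then 18 ≡ 7 (mod 11), but 18³ = 5832 ≡ 24 (mod 33), not 13.

(←) Conversely, the residues r modulo 33 with r³ ≡ 13 (mod 33) are exactly {7}, and each is ≡ 7 (mod 11).

(⇒) fails; (⇐) holds.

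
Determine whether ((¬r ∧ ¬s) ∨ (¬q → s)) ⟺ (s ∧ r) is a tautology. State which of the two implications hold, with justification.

Only the reverse direction holds.

[⇒] This fails. Under s = F, r = F, q = F, the left side is true but the right side is false.

[⇐] Assume the antecedent. If s is true, (¬r ∧ ¬s) ∨ (¬q → s) reduces to true regardless of the other variables. If s is false, the antecedent cannot hold. Either way (¬r ∧ ¬s) ∨ (¬q → s) holds.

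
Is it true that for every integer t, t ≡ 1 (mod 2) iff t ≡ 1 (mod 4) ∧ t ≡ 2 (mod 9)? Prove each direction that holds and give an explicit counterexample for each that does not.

Converse. If t ≡ 1 (mod 4) and t ≡ 2 (mod 9), then by the Chinese remainder theorem t ≡ 29 (mod 36). Since 29 ≡ 1 (mod 2) and 2 ∣ 36, we get t ≡ 1 (mod 2).

Forward direction. This fails: t = 1 gives 1 ≡ 1 (mod 2) but 1 ≡ 1 (mod 9), so the conjunction on the right does not hold.

Only the reverse direction holds.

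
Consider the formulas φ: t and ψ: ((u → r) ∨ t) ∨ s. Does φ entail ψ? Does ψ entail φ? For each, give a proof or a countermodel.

Only the forward implication holds.

(←) This fails. Under r = F, s = F, t = F, u = F, the left side is false but the right side is true.

(→) Assume the antecedent. If t is true, ((u → r) ∨ t) ∨ s reduces to true regardless of the other variables. If t is false, the antecedent cannot hold. Either way ((u → r) ∨ t) ∨ s holds.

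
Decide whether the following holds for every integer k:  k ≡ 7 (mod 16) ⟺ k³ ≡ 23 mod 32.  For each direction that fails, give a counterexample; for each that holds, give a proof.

The forward direction fails; the converse holds.

Forward direction. This fails: take k = 23. Then 23 ≡ 7 (mod 16), but 23³ = 12167 ≡ 7 (mod 32), not 23.

Converse. The residues r modulo 32 with r³ ≡ 23 (mod 32) are exactly {7}, and each is ≡ 7 (mod 16).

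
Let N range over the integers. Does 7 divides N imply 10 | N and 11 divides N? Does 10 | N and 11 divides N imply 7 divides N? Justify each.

(⇒) This fails: take N = 7. Certainly 7 ∣ 7, but 10 ∤ 7.

(⇐) This fails: take N = 110. Both 10 ∣ 110 and 11 ∣ 110, yet 110 is not a multiple of 7 (since 110 = 15·7 + 5), so 7 ∤ 110.

Neither implication holds.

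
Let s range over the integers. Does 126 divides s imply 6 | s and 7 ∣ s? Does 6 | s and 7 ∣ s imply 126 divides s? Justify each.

[⇒] If 126 ∣ s, write s = 126q. Since 126 = 21·6, s = 6·(21q), so 6 ∣ s; and since 126 = 18·7, s = 7·(18q), so 7 ∣ s.

[⇐] This fails: take s = 42. Both 6 ∣ 42 and 7 ∣ 42, yet 42 is not a multiple of 126 (since 42 = 0·126 + 42), so 126 ∤ 42.

Not equivalent: only (⇒) holds.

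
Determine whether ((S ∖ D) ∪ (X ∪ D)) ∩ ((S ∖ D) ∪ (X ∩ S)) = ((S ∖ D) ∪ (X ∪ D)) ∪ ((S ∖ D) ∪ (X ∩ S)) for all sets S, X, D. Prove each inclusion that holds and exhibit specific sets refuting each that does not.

(⊇) This inclusion fails. Take S = ∅, X = {1}, D = ∅; then 1 ∈ ((S ∖ D) ∪ (X ∪ D)) ∪ ((S ∖ D) ∪ (X ∩ S)) but 1 ∉ ((S ∖ D) ∪ (X ∪ D)) ∩ ((S ∖ D) ∪ (X ∩ S)).

(⊆) Let x ∈ ((S ∖ D) ∪ (X ∪ D)) ∩ ((S ∖ D) ∪ (X ∩ S)). Then either x ∈ S and x ∉ X, D; or x ∈ S ∩ X and x ∉ D; or x ∈ S ∩ X ∩ D. In each case x ∈ ((S ∖ D) ∪ (X ∪ D)) ∪ ((S ∖ D) ∪ (X ∩ S)), so ((S ∖ D) ∪ (X ∪ D)) ∩ ((S ∖ D) ∪ (X ∩ S)) ⊆ ((S ∖ D) ∪ (X ∪ D)) ∪ ((S ∖ D) ∪ (X ∩ S)).

Only the forward inclusion holds.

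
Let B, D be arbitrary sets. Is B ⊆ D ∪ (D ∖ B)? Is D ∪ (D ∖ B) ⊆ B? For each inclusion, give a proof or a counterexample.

Neither inclusion holds.

(⟹) This inclusion fails. Take B = {1}, D = ∅; then 1 ∈ B but 1 ∉ D ∪ (D ∖ B).

(⟸) This inclusion fails. Take B = ∅, D = {1}; then 1 ∈ D ∪ (D ∖ B) but 1 ∉ B.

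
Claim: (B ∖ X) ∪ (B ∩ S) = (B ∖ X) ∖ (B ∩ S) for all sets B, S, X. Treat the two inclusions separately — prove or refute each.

Only the reverse inclusion holds.

(⟸) Let x ∈ (B ∖ X) ∖ (B ∩ S). Then x ∈ B and x ∉ S, X, from which x ∈ (B ∖ X) ∪ (B ∩ S).

(⟹) This inclusion fails. Take B = {1}, S = {1}, X = ∅; then 1 ∈ (B ∖ X) ∪ (B ∩ S) but 1 ∉ (B ∖ X) ∖ (B ∩ S).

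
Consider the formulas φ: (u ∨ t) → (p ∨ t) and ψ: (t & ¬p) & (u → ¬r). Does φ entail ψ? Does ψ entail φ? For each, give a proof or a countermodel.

[⇒] This fails. Under u = F, p = F, r = F, t = F, the left side is true but the right side is false.

[⇐] Assume the antecedent. If u is true, the antecedent forces (u = T, p = F, r = F, t = T), and (u ∨ t) → (p ∨ t) holds there. If u is false, (u ∨ t) → (p ∨ t) reduces to true regardless of the other variables. Either way (u ∨ t) → (p ∨ t) holds.

Only the reverse direction holds.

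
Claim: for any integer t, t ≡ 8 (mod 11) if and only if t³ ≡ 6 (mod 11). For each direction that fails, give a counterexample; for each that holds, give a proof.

Both directions hold; the statement is true.

[⇒] Suppose t ≡ 8 (mod 11). Write t = 11j + 8. Then (11j + 8)³ = 1331j³ + 2904j² + 2112j + 512 = 11(121j³ + 264j² + 192j + 46) + 6, so t³ ≡ 6 (mod 11).

[⇐] For the converse, argue contrapositively. If t ≢ 8 (mod 11), then t is congruent to one of 0, 1, 2, 3, 4, 5, 6, 7, 9, 10 modulo 11, and these give t³ ≡ 0, 1, 8, 5, 9, 4, 7, 2, 3, 10 respectively — never 6.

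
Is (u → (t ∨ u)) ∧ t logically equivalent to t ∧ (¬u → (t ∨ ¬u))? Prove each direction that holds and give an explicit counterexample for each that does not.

(←) Assume the antecedent. If u is true, the antecedent forces (u = T, t = T), and (u → (t ∨ u)) ∧ t holds there. If u is false, the antecedent forces (u = F, t = T), and (u → (t ∨ u)) ∧ t holds there. Either way (u → (t ∨ u)) ∧ t holds.

(→) Assume the antecedent. If u is true, the antecedent forces (u = T, t = T), and t ∧ (¬u → (t ∨ ¬u)) holds there. If u is false, the antecedent forces (u = F, t = T), and t ∧ (¬u → (t ∨ ¬u)) holds there. Either way t ∧ (¬u → (t ∨ ¬u)) holds.

Equivalent; both directions hold.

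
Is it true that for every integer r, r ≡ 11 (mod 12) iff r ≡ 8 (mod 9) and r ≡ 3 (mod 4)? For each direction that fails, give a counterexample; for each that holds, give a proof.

Only the converse holds.

(⇒) This fails: r = 11 gives 11 ≡ 11 (mod 12) but 11 ≡ 2 (mod 9), so the conjunction on the right does not hold.

(⇐) Conversely, if r ≡ 8 (mod 9) and r ≡ 3 (mod 4), then by the Chinese remainder theorem r ≡ 35 (mod 36). Since 35 ≡ 11 (mod 12) and 12 ∣ 36, we get r ≡ 11 (mod 12).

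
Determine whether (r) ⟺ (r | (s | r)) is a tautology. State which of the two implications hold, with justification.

(→) Assume the antecedent. If s is true, r | (s | r) reduces to true regardless of the other variables. If s is false, the antecedent forces (s = F, r = T), and r | (s | r) holds there. Either way r | (s | r) holds.

(←) This fails. Under s = T, r = F, the left side is false but the right side is true.

The forward direction holds; the converse fails.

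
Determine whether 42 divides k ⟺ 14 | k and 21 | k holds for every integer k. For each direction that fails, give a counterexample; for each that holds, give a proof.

Forward direction. If 42 ∣ k, write k = 42q. Since 42 = 3·14, k = 14·(3q), so 14 ∣ k; and since 42 = 2·21, k = 21·(2q), so 21 ∣ k.

Converse. Suppose 14 ∣ k and 21 ∣ k. Any common multiple of 14 and 21 is a multiple of their lcm; here lcm(14, 21) = 14·21/gcd(14, 21) = 294/7 = 42, so 42 ∣ k.

Both directions hold; the statement is true.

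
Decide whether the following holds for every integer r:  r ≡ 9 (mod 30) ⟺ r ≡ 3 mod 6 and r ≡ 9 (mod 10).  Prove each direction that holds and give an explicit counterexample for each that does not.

(⇒) Suppose r ≡ 9 (mod 30); write r = 30j + 9. Since 6 ∣ 30, reducing mod 6 gives r ≡ 9 ≡ 3 (mod 6); since 10 ∣ 30, reducing mod 10 gives r ≡ 9 (mod 10).

(⇐) Conversely, if r ≡ 3 (mod 6) and r ≡ 9 (mod 10), then by the Chinese remainder theorem r ≡ 9 (mod 30). This is exactly r ≡ 9 (mod 30).

The biconditional holds.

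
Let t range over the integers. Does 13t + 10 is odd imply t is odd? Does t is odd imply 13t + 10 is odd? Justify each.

(→) Suppose 13t + 10 is odd. Since 13 is odd, 13t and t have the same parity, so 13t + 10 ≡ t + 10 (mod 2). As 10 is even, 13t + 10 is odd exactly when t is odd. Thus t is odd.

(←) Conversely, suppose t is odd; write t = 2j + 1. Then 13t + 10 = 13·(2j + 1) + 10 = 2·13j + 23, which is odd.

The biconditional holds.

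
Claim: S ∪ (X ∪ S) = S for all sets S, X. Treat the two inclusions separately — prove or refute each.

(⊆) This inclusion fails. Take S = ∅, X = {1}; then 1 ∈ S ∪ (X ∪ S) but 1 ∉ S.

(⊇) Let x ∈ S. Then either x ∈ S and x ∉ X; or x ∈ S ∩ X. In each case x ∈ S ∪ (X ∪ S), so S ⊆ S ∪ (X ∪ S).

(⊆) fails; (⊇) holds.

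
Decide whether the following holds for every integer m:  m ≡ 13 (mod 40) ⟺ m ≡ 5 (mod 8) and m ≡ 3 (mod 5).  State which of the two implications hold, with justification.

Both directions hold.

[⇒] Suppose m ≡ 13 (mod 40); write m = 40j + 13. Since 8 ∣ 40, reducing mod 8 gives m ≡ 13 ≡ 5 (mod 8); since 5 ∣ 40, reducing mod 5 gives m ≡ 13 ≡ 3 (mod 5).

[⇐] Conversely, if m ≡ 5 (mod 8) and m ≡ 3 (mod 5), then by the Chinese remainder theorem m ≡ 13 (mod 40). This is exactly m ≡ 13 (mod 40).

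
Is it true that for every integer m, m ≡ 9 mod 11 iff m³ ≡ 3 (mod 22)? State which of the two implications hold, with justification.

[⇒] This fails: take m = 20. Then 20 ≡ 9 (mod 11), but 20³ = 8000 ≡ 14 (mod 22), not 3.

[⇐] Conversely, the residues r modulo 22 with r³ ≡ 3 (mod 22) are exactly {9}, and each is ≡ 9 (mod 11).

The forward direction fails; the converse holds.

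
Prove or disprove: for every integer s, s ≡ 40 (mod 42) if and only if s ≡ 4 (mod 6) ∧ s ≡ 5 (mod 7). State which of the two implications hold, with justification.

(⇒) Suppose s ≡ 40 (mod 42); write s = 42j + 40. Since 6 ∣ 42, reducing mod 6 gives s ≡ 40 ≡ 4 (mod 6); since 7 ∣ 42, reducing mod 7 gives s ≡ 40 ≡ 5 (mod 7).

(⇐) Conversely, if s ≡ 4 (mod 6) and s ≡ 5 (mod 7), then by the Chinese remainder theorem s ≡ 40 (mod 42). This is exactly s ≡ 40 (mod 42).

Both directions hold.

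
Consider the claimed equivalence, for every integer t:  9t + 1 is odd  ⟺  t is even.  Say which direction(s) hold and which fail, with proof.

Both directions hold; the statement is true.

(⟹) Suppose 9t + 1 is odd. Since 9 is odd, 9t and t have the same parity, so 9t + 1 ≡ t + 1 (mod 2). As 1 is odd, 9t + 1 is odd exactly when t is even. Thus t is even.

(⟸) Conversely, suppose t is even; write t = 2j. Then 9t + 1 = 9·(2j) + 1 = 2·9j + 1, which is odd.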